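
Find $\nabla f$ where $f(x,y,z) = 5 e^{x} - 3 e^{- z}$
(5*exp(x), 0, 3*exp(-z))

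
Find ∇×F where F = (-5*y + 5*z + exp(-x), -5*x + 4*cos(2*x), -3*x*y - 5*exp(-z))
(-3*x, 3*y + 5, -8*sin(2*x))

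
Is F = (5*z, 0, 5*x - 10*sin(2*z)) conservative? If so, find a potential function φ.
Yes, F is conservative. φ = 5*x*z + 5*cos(2*z)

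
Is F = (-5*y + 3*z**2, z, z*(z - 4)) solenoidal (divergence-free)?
No, ∇·F = 2*z - 4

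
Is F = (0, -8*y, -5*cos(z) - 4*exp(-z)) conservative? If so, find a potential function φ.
Yes, F is conservative. φ = -4*y**2 - 5*sin(z) + 4*exp(-z)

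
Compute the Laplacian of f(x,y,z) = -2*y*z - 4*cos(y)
4*cos(y)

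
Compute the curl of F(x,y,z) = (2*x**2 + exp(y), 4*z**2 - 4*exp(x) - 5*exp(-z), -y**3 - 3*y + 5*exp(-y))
(-3*y**2 - 8*z - 3 - 5*exp(-z) - 5*exp(-y), 0, -4*exp(x) - exp(y))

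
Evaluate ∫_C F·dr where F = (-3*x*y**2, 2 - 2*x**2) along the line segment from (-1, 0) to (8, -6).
-1647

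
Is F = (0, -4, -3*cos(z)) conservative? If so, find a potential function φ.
Yes, F is conservative. φ = -4*y - 3*sin(z)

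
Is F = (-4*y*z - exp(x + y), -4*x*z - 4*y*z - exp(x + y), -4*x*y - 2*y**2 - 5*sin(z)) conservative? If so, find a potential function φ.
Yes, F is conservative. φ = -4*x*y*z - 2*y**2*z - exp(x + y) + 5*cos(z)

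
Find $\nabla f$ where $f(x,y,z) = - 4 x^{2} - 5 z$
(-8*x, 0, -5)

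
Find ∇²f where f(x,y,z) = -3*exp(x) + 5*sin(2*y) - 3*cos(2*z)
-3*exp(x) - 20*sin(2*y) + 12*cos(2*z)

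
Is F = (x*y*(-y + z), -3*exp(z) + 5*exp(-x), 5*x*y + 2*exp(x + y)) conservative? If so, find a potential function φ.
No, ∇×F = (5*x + 3*exp(z) + 2*exp(x + y), x*y - 5*y - 2*exp(x + y), 2*x*y - x*z - 5*exp(-x)) ≠ 0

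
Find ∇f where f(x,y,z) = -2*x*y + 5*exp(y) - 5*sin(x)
(-2*y - 5*cos(x), -2*x + 5*exp(y), 0)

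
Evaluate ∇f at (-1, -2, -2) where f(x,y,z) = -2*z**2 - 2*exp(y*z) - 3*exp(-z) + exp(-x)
(-E, 4*exp(4), 8 + 3*exp(2) + 4*exp(4))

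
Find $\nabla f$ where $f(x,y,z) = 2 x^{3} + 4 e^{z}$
(6*x**2, 0, 4*exp(z))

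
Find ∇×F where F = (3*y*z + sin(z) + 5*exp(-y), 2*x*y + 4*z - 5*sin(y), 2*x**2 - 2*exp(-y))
(-4 + 2*exp(-y), -4*x + 3*y + cos(z), 2*y - 3*z + 5*exp(-y))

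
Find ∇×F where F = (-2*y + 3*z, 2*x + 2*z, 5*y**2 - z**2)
(10*y - 2, 3, 4)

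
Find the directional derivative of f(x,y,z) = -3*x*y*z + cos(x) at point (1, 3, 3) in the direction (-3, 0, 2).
3*sqrt(13)*(sin(1) + 21)/13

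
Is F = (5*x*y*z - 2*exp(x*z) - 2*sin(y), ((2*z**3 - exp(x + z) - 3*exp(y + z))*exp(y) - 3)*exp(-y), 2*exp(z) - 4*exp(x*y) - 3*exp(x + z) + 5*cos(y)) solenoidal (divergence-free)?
No, ∇·F = 5*y*z - 2*z*exp(x*z) + 2*exp(z) - 3*exp(x + z) - 3*exp(y + z) + 3*exp(-y)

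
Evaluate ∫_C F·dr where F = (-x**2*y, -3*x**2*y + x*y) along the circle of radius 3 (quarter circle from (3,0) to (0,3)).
-207/4 + 81*pi/16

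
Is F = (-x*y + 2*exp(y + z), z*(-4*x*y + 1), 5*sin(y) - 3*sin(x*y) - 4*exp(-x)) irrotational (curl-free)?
No, ∇×F = (4*x*y - 3*x*cos(x*y) + 5*cos(y) - 1, 3*y*cos(x*y) + 2*exp(y + z) - 4*exp(-x), x - 4*y*z - 2*exp(y + z))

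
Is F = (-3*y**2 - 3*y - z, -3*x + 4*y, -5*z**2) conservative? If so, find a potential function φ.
No, ∇×F = (0, -1, 6*y) ≠ 0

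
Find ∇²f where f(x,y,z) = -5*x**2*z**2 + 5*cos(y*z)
-10*x**2 - 5*y**2*cos(y*z) - 5*z**2*cos(y*z) - 10*z**2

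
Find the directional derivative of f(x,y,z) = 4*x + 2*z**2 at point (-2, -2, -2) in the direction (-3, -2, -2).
4*sqrt(17)/17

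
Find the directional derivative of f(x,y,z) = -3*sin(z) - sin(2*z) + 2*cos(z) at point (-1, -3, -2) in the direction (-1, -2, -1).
sqrt(6)*(-sin(2)/3 + cos(4)/3 + cos(2)/2)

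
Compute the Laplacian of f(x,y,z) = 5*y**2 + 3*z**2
16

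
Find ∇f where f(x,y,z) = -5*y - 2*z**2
(0, -5, -4*z)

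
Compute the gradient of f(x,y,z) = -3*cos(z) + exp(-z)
(0, 0, 3*sin(z) - exp(-z))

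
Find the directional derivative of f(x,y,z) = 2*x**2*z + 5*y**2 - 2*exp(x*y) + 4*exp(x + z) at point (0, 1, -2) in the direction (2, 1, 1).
sqrt(6)*(2 + exp(2))*exp(-2)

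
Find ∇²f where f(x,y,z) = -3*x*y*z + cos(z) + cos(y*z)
-y**2*cos(y*z) - z**2*cos(y*z) - cos(z)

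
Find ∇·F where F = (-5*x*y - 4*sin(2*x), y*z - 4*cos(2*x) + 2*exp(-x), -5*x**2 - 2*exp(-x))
-5*y + z - 8*cos(2*x)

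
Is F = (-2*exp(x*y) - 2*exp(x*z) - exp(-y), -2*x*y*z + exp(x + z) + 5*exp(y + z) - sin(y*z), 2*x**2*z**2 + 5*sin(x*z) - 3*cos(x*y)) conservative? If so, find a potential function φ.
No, ∇×F = (2*x*y + 3*x*sin(x*y) + y*cos(y*z) - exp(x + z) - 5*exp(y + z), -4*x*z**2 - 2*x*exp(x*z) - 3*y*sin(x*y) - 5*z*cos(x*z), 2*x*exp(x*y) - 2*y*z + exp(x + z) - exp(-y)) ≠ 0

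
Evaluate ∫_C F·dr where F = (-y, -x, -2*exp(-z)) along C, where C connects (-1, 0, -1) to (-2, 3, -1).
6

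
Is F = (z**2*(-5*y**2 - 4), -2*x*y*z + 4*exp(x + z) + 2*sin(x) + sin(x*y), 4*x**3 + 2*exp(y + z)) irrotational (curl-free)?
No, ∇×F = (2*x*y - 4*exp(x + z) + 2*exp(y + z), -12*x**2 - 2*z*(5*y**2 + 4), 10*y*z**2 - 2*y*z + y*cos(x*y) + 4*exp(x + z) + 2*cos(x))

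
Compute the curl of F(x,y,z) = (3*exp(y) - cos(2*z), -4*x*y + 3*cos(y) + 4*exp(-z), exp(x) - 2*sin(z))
(4*exp(-z), -exp(x) + 2*sin(2*z), -4*y - 3*exp(y))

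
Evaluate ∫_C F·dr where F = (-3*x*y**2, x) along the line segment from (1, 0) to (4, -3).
-381/4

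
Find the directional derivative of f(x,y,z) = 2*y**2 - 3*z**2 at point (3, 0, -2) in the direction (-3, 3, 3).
4*sqrt(3)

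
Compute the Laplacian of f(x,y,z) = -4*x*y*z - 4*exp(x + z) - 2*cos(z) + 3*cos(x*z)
-3*x**2*cos(x*z) - 3*z**2*cos(x*z) - 8*exp(x + z) + 2*cos(z)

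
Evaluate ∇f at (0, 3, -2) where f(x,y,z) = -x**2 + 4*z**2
(0, 0, -16)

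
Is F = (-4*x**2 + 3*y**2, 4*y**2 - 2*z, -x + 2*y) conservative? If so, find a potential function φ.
No, ∇×F = (4, 1, -6*y) ≠ 0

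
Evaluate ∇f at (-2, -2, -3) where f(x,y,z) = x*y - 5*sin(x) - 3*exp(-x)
(-2 - 5*cos(2) + 3*exp(2), -2, 0)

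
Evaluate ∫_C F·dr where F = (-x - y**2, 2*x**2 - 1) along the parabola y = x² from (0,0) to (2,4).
18/5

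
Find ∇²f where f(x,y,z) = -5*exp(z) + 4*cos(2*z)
-5*exp(z) - 16*cos(2*z)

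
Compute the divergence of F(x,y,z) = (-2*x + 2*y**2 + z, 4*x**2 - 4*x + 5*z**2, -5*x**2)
-2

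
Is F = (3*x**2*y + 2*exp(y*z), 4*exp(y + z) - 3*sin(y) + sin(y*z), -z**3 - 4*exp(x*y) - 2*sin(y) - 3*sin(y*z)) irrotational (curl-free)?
No, ∇×F = (-4*x*exp(x*y) - y*cos(y*z) - 3*z*cos(y*z) - 4*exp(y + z) - 2*cos(y), 2*y*(2*exp(x*y) + exp(y*z)), -3*x**2 - 2*z*exp(y*z))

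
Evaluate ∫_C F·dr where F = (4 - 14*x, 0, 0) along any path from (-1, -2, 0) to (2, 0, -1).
-9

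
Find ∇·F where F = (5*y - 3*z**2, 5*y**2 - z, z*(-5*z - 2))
10*y - 10*z - 2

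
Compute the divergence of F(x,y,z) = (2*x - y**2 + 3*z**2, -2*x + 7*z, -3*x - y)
2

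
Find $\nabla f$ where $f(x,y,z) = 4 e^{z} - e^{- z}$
(0, 0, 4*exp(z) + exp(-z))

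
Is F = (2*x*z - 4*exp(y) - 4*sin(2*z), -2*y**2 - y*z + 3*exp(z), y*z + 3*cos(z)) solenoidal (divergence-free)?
No, ∇·F = -3*y + z - 3*sin(z)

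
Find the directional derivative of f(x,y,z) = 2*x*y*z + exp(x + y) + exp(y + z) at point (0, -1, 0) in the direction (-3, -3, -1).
-10*sqrt(19)*exp(-1)/19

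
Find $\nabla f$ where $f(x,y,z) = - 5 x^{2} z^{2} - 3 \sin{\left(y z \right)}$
(-10*x*z**2, -3*z*cos(y*z), -10*x**2*z - 3*y*cos(y*z))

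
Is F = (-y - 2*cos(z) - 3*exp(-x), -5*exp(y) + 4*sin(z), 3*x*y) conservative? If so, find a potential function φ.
No, ∇×F = (3*x - 4*cos(z), -3*y + 2*sin(z), 1) ≠ 0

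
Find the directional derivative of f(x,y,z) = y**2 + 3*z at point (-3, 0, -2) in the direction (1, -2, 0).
0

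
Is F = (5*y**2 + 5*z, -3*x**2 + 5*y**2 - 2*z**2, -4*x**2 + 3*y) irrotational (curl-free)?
No, ∇×F = (4*z + 3, 8*x + 5, -6*x - 10*y)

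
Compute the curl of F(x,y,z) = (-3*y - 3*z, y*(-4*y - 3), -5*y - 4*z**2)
(-5, -3, 3)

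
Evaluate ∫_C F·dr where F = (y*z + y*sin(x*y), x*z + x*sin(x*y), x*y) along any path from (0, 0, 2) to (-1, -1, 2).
3 - cos(1)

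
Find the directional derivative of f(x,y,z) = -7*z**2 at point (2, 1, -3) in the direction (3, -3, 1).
42*sqrt(19)/19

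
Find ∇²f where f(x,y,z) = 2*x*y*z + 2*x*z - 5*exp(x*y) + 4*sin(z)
-5*x**2*exp(x*y) - 5*y**2*exp(x*y) - 4*sin(z)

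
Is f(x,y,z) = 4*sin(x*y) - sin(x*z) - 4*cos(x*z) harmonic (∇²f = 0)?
No, ∇²f = x**2*(sin(x*z) + 4*cos(x*z)) - 4*x**2*sin(x*y) - 4*y**2*sin(x*y) + z**2*sin(x*z) + 4*z**2*cos(x*z)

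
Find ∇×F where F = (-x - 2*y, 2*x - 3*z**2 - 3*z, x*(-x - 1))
(6*z + 3, 2*x + 1, 4)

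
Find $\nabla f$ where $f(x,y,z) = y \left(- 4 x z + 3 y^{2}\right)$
(-4*y*z, -4*x*z + 9*y**2, -4*x*y)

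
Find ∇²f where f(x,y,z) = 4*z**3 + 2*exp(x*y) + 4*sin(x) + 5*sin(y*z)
2*x**2*exp(x*y) + 2*y**2*exp(x*y) - 5*y**2*sin(y*z) - 5*z**2*sin(y*z) + 24*z - 4*sin(x)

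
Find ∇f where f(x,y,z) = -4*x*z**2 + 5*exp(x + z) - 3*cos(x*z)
(-4*z**2 + 3*z*sin(x*z) + 5*exp(x + z), 0, -8*x*z + 3*x*sin(x*z) + 5*exp(x + z))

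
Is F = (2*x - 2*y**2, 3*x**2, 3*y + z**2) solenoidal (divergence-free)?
No, ∇·F = 2*z + 2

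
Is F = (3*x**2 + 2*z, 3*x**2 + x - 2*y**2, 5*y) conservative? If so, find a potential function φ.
No, ∇×F = (5, 2, 6*x + 1) ≠ 0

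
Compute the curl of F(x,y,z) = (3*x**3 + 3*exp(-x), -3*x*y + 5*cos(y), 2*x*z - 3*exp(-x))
(0, -2*z - 3*exp(-x), -3*y)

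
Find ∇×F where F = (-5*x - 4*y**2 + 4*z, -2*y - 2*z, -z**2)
(2, 4, 8*y)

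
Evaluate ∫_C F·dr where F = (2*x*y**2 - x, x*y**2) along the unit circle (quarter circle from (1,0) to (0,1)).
pi/16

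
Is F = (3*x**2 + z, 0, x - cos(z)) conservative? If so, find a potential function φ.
Yes, F is conservative. φ = x**3 + x*z - sin(z)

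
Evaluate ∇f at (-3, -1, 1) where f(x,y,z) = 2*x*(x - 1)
(-14, 0, 0)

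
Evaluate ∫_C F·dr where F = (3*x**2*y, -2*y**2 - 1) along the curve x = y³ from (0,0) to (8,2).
13714/15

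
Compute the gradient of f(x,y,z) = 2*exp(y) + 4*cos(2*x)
(-8*sin(2*x), 2*exp(y), 0)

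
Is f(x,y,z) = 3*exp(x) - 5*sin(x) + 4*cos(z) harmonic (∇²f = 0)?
No, ∇²f = 3*exp(x) + 5*sin(x) - 4*cos(z)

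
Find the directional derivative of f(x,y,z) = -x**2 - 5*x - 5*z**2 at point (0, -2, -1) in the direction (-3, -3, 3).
5*sqrt(3)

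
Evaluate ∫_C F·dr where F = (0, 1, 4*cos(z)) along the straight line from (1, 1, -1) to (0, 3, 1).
2 + 8*sin(1)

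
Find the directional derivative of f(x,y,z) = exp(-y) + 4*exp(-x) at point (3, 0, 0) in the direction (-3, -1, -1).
sqrt(11)*(12 + exp(3))*exp(-3)/11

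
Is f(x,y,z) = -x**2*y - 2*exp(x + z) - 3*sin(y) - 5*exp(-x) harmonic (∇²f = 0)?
No, ∇²f = -2*y - 4*exp(x + z) + 3*sin(y) - 5*exp(-x)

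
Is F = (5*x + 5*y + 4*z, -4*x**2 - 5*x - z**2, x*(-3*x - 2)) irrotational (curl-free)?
No, ∇×F = (2*z, 6*x + 6, -8*x - 10)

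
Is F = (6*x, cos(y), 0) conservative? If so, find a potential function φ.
Yes, F is conservative. φ = 3*x**2 + sin(y)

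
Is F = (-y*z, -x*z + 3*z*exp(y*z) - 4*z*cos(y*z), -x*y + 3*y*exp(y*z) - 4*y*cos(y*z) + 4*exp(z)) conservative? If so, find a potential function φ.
Yes, F is conservative. φ = -x*y*z + 4*exp(z) + 3*exp(y*z) - 4*sin(y*z)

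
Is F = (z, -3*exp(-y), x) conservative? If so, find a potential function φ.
Yes, F is conservative. φ = x*z + 3*exp(-y)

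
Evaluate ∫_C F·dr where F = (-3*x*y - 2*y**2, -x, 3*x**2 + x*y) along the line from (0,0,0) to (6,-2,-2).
-2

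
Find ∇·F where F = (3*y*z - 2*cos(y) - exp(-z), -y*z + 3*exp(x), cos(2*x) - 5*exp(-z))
-z + 5*exp(-z)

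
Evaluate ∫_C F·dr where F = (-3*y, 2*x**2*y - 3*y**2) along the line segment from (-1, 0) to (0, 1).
-7/3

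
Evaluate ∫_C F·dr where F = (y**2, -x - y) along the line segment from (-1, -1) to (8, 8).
108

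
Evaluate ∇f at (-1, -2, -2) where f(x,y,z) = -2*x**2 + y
(4, 1, 0)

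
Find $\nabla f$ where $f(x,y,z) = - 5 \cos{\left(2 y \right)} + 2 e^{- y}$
(0, 10*sin(2*y) - 2*exp(-y), 0)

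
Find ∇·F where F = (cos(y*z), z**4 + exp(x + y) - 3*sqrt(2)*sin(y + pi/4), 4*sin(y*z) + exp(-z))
4*y*cos(y*z) + exp(x + y) - 3*sqrt(2)*cos(y + pi/4) - exp(-z)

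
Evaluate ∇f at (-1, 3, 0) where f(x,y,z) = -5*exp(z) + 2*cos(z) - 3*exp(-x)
(3*E, 0, -5)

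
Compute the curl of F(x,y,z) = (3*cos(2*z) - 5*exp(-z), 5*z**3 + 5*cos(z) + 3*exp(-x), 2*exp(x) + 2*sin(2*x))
(-15*z**2 + 5*sin(z), -2*exp(x) - 6*sin(2*z) - 4*cos(2*x) + 5*exp(-z), -3*exp(-x))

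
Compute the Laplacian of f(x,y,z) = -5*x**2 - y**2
-12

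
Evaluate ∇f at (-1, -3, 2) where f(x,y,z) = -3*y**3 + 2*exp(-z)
(0, -81, -2*exp(-2))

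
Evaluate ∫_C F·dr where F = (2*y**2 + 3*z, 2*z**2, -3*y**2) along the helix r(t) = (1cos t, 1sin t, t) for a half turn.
-17*pi/2 - 8/3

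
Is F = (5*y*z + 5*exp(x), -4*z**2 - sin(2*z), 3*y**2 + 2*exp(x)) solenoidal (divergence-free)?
No, ∇·F = 5*exp(x)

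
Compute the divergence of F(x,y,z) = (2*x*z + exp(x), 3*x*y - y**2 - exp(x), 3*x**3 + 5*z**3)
3*x - 2*y + 15*z**2 + 2*z + exp(x)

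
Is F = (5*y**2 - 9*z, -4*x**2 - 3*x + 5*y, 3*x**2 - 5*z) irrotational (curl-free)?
No, ∇×F = (0, -6*x - 9, -8*x - 10*y - 3)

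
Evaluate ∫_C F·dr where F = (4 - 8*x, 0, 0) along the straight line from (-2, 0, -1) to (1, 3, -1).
24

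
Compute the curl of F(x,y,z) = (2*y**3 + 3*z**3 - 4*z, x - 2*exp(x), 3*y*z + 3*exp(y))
(3*z + 3*exp(y), 9*z**2 - 4, -6*y**2 - 2*exp(x) + 1)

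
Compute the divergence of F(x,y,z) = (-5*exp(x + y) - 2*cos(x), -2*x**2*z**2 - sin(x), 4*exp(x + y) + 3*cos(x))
-5*exp(x + y) + 2*sin(x)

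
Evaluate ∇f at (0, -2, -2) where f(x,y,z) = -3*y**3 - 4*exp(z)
(0, -36, -4*exp(-2))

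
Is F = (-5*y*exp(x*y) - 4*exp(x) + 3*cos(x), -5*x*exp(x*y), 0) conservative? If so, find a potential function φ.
Yes, F is conservative. φ = -4*exp(x) - 5*exp(x*y) + 3*sin(x)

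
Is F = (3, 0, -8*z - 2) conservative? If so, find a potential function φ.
Yes, F is conservative. φ = 3*x - 4*z**2 - 2*z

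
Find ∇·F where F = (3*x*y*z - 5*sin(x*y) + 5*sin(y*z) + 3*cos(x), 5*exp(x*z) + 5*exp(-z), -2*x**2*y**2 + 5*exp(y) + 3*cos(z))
3*y*z - 5*y*cos(x*y) - 3*sin(x) - 3*sin(z)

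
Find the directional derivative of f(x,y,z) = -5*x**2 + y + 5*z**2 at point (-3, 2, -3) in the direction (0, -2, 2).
-31*sqrt(2)/2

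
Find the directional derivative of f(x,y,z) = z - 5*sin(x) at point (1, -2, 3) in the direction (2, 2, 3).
sqrt(17)*(3 - 10*cos(1))/17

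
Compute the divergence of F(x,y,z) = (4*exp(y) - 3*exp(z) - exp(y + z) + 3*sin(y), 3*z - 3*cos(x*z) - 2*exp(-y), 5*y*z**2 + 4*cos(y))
10*y*z + 2*exp(-y)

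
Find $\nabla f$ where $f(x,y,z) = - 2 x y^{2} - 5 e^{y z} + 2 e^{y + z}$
(-2*y**2, -4*x*y - 5*z*exp(y*z) + 2*exp(y + z), -5*y*exp(y*z) + 2*exp(y + z))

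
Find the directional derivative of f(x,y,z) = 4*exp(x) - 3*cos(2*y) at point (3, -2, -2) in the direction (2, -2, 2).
sqrt(3)*(2*sin(4) + 4*exp(3)/3)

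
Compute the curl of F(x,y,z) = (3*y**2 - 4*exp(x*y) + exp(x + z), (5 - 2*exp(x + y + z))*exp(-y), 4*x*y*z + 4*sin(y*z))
(4*x*z + 4*z*cos(y*z) + 2*exp(x + z), -4*y*z + exp(x + z), 4*x*exp(x*y) - 6*y - 2*exp(x + z))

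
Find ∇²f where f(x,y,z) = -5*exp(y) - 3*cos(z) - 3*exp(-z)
-5*exp(y) + 3*cos(z) - 3*exp(-z)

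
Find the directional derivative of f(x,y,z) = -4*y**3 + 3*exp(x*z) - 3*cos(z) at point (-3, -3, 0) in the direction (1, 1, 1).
-39*sqrt(3)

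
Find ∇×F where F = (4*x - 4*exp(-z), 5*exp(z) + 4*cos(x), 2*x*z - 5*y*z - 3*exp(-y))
(-5*z - 5*exp(z) + 3*exp(-y), -2*z + 4*exp(-z), -4*sin(x))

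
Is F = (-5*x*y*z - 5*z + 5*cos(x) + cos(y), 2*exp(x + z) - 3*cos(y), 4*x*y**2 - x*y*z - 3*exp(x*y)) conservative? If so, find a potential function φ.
No, ∇×F = (8*x*y - x*z - 3*x*exp(x*y) - 2*exp(x + z), -5*x*y - 4*y**2 + y*z + 3*y*exp(x*y) - 5, 5*x*z + 2*exp(x + z) + sin(y)) ≠ 0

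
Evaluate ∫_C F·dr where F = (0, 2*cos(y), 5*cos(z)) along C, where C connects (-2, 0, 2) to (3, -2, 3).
-7*sin(2) + 5*sin(3)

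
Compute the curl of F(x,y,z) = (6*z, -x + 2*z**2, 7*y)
(7 - 4*z, 6, -1)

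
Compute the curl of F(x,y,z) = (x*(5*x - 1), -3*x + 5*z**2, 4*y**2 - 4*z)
(8*y - 10*z, 0, -3)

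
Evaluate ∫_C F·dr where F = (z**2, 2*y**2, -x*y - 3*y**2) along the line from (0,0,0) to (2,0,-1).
2/3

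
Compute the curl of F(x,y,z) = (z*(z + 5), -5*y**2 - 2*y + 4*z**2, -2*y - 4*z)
(-8*z - 2, 2*z + 5, 0)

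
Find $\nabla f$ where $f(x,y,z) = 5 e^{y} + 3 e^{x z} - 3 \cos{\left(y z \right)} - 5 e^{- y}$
(3*z*exp(x*z), 3*z*sin(y*z) + 10*cosh(y), 3*x*exp(x*z) + 3*y*sin(y*z))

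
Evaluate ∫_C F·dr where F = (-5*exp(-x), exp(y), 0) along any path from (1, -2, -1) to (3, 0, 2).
(-5*exp(2) - E + 5 + exp(3))*exp(-3)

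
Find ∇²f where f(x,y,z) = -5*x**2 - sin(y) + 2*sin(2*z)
sin(y) - 8*sin(2*z) - 10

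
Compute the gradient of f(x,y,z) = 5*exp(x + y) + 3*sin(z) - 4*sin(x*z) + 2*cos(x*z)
(-2*z*sin(x*z) - 4*z*cos(x*z) + 5*exp(x + y), 5*exp(x + y), -2*x*sin(x*z) - 4*x*cos(x*z) + 3*cos(z))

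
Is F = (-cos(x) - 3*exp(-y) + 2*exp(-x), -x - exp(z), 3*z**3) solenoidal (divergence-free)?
No, ∇·F = 9*z**2 + sin(x) - 2*exp(-x)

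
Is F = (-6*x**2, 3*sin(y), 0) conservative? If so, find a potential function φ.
Yes, F is conservative. φ = -2*x**3 - 3*cos(y)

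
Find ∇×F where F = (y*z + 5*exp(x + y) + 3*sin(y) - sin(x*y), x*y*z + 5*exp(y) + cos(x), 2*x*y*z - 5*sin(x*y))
(x*(-y + 2*z - 5*cos(x*y)), y*(-2*z + 5*cos(x*y) + 1), x*cos(x*y) + y*z - z - 5*exp(x + y) - sin(x) - 3*cos(y))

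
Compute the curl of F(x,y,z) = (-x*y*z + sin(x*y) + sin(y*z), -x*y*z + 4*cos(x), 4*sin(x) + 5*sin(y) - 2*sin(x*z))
(x*y + 5*cos(y), -x*y + y*cos(y*z) + 2*z*cos(x*z) - 4*cos(x), x*z - x*cos(x*y) - y*z - z*cos(y*z) - 4*sin(x))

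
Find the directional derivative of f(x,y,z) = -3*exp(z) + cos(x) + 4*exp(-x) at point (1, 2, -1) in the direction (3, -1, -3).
-3*sqrt(19)*(1 + E*sin(1))*exp(-1)/19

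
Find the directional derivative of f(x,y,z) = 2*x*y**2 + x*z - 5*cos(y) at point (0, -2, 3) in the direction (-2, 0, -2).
-11*sqrt(2)/2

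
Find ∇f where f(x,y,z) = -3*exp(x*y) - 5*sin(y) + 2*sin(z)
(-3*y*exp(x*y), -3*x*exp(x*y) - 5*cos(y), 2*cos(z))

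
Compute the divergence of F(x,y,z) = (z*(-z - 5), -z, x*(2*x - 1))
0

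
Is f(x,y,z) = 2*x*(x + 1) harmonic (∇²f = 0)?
No, ∇²f = 4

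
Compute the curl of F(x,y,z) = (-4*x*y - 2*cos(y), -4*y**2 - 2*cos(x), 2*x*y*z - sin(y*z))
(z*(2*x - cos(y*z)), -2*y*z, 4*x + 2*sin(x) - 2*sin(y))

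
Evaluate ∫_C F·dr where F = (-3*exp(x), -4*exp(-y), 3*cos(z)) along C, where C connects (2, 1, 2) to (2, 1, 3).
-3*sin(2) + 3*sin(3)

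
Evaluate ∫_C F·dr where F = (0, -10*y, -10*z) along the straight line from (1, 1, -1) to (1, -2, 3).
-55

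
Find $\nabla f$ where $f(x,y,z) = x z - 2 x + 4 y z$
(z - 2, 4*z, x + 4*y)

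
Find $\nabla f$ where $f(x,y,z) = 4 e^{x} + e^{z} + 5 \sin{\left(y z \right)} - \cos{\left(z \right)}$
(4*exp(x), 5*z*cos(y*z), 5*y*cos(y*z) + exp(z) + sin(z))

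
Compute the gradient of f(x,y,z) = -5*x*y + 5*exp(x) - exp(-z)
(-5*y + 5*exp(x), -5*x, exp(-z))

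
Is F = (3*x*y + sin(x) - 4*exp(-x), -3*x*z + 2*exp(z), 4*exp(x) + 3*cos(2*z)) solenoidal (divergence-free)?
No, ∇·F = 3*y - 6*sin(2*z) + cos(x) + 4*exp(-x)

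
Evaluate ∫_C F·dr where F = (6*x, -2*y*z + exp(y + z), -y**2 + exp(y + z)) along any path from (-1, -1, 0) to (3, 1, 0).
2*sinh(1) + 24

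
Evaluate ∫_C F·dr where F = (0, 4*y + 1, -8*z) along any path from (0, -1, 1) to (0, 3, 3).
-12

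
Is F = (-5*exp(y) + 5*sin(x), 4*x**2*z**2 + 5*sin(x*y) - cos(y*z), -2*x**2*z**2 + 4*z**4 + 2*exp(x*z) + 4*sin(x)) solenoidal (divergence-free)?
No, ∇·F = -4*x**2*z + 2*x*exp(x*z) + 5*x*cos(x*y) + 16*z**3 + z*sin(y*z) + 5*cos(x)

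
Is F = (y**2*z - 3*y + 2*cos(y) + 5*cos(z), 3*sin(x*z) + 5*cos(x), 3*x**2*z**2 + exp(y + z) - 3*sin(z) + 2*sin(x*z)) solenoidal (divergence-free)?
No, ∇·F = 6*x**2*z + 2*x*cos(x*z) + exp(y + z) - 3*cos(z)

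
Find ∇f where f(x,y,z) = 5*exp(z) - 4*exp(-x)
(4*exp(-x), 0, 5*exp(z))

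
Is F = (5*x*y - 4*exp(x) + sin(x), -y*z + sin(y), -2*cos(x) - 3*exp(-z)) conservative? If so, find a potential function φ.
No, ∇×F = (y, -2*sin(x), -5*x) ≠ 0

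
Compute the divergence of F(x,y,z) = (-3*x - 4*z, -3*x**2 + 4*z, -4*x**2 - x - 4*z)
-7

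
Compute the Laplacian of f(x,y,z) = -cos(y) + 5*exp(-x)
cos(y) + 5*exp(-x)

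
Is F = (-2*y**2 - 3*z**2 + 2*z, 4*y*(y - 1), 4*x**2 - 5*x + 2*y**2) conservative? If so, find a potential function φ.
No, ∇×F = (4*y, -8*x - 6*z + 7, 4*y) ≠ 0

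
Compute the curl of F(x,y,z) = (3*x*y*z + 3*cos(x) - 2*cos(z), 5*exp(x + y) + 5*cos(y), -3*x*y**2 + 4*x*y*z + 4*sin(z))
(2*x*(-3*y + 2*z), 3*x*y + 3*y**2 - 4*y*z + 2*sin(z), -3*x*z + 5*exp(x + y))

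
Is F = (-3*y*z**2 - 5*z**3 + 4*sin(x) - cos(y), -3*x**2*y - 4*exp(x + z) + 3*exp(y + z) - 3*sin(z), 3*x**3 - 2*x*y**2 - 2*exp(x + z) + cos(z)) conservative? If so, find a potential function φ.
No, ∇×F = (-4*x*y + 4*exp(x + z) - 3*exp(y + z) + 3*cos(z), -9*x**2 + 2*y**2 - 6*y*z - 15*z**2 + 2*exp(x + z), -6*x*y + 3*z**2 - 4*exp(x + z) - sin(y)) ≠ 0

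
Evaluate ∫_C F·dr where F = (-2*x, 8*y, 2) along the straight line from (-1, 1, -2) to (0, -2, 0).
17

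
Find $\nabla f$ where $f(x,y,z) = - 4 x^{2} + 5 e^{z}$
(-8*x, 0, 5*exp(z))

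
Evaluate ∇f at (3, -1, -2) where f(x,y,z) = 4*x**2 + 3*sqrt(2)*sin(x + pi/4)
(3*sqrt(2)*cos(pi/4 + 3) + 24, 0, 0)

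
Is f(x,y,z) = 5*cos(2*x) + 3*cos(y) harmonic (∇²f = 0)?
No, ∇²f = -20*cos(2*x) - 3*cos(y)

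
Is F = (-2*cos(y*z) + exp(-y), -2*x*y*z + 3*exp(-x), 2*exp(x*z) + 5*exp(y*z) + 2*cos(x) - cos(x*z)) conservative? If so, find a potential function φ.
No, ∇×F = (2*x*y + 5*z*exp(y*z), 2*y*sin(y*z) - 2*z*exp(x*z) - z*sin(x*z) + 2*sin(x), -2*y*z - 2*z*sin(y*z) + exp(-y) - 3*exp(-x)) ≠ 0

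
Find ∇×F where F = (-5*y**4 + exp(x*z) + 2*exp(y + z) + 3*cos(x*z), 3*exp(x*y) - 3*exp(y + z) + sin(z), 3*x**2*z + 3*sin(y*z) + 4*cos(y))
(3*z*cos(y*z) + 3*exp(y + z) - 4*sin(y) - cos(z), -6*x*z + x*exp(x*z) - 3*x*sin(x*z) + 2*exp(y + z), 20*y**3 + 3*y*exp(x*y) - 2*exp(y + z))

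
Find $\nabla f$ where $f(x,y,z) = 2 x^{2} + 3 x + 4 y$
(4*x + 3, 4, 0)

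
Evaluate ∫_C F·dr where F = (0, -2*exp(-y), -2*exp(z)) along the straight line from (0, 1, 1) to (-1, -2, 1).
-(2 - 2*exp(3))*exp(-1)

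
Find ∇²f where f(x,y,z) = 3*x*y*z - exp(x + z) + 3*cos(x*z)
-3*x**2*cos(x*z) - 3*z**2*cos(x*z) - 2*exp(x + z)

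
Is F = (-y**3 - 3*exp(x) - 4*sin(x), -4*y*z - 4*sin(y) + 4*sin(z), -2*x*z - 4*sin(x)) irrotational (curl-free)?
No, ∇×F = (4*y - 4*cos(z), 2*z + 4*cos(x), 3*y**2)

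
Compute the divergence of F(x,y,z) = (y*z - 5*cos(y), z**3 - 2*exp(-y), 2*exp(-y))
2*exp(-y)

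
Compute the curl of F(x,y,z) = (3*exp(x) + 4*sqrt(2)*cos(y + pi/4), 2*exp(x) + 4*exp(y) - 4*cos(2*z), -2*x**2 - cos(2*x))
(-8*sin(2*z), 4*x - 2*sin(2*x), 2*exp(x) + 4*sqrt(2)*sin(y + pi/4))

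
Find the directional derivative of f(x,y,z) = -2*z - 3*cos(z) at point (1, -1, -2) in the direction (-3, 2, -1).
sqrt(14)*(2 + 3*sin(2))/14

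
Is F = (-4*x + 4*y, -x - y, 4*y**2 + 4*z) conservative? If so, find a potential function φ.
No, ∇×F = (8*y, 0, -5) ≠ 0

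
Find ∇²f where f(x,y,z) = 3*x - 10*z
0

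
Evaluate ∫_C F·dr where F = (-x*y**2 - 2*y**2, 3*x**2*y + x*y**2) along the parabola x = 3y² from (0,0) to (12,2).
336/5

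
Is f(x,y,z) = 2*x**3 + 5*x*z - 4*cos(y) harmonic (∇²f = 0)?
No, ∇²f = 12*x + 4*cos(y)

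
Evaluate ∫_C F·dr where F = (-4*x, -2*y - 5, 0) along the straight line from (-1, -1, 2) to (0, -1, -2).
2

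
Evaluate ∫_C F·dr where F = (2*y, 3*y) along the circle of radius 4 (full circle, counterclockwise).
-32*pi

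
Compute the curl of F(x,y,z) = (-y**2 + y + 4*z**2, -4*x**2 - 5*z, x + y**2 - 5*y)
(2*y, 8*z - 1, -8*x + 2*y - 1)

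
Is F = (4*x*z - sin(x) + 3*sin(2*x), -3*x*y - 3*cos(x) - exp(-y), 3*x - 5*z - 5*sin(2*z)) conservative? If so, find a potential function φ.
No, ∇×F = (0, 4*x - 3, -3*y + 3*sin(x)) ≠ 0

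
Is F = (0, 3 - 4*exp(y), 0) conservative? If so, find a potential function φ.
Yes, F is conservative. φ = 3*y - 4*exp(y)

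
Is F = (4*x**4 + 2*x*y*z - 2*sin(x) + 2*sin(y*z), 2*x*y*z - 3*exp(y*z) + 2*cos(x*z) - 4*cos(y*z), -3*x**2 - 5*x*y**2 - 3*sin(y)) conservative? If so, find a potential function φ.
No, ∇×F = (-12*x*y + 2*x*sin(x*z) + 3*y*exp(y*z) - 4*y*sin(y*z) - 3*cos(y), 2*x*y + 6*x + 5*y**2 + 2*y*cos(y*z), 2*z*(-x + y - sin(x*z) - cos(y*z))) ≠ 0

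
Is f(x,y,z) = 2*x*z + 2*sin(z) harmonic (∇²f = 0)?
No, ∇²f = -2*sin(z)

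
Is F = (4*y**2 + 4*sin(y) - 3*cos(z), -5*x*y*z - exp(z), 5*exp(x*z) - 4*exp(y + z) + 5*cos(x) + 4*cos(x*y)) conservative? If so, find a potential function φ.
No, ∇×F = (5*x*y - 4*x*sin(x*y) + exp(z) - 4*exp(y + z), 4*y*sin(x*y) - 5*z*exp(x*z) + 5*sin(x) + 3*sin(z), -5*y*z - 8*y - 4*cos(y)) ≠ 0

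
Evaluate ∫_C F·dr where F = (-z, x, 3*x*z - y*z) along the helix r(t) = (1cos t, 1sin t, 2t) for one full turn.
5*pi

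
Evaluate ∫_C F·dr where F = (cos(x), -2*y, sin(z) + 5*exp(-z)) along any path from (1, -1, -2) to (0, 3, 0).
-14 - sin(1) + cos(2) + 5*exp(2)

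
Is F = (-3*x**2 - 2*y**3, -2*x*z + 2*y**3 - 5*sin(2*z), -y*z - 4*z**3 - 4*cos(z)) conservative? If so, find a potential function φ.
No, ∇×F = (2*x - z + 10*cos(2*z), 0, 6*y**2 - 2*z) ≠ 0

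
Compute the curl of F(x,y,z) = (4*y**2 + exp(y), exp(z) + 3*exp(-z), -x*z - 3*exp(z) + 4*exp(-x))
(-exp(z) + 3*exp(-z), z + 4*exp(-x), -8*y - exp(y))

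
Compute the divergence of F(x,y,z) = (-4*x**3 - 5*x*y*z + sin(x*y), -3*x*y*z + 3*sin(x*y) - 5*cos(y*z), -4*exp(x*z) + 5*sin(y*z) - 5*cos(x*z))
-12*x**2 - 3*x*z - 4*x*exp(x*z) + 5*x*sin(x*z) + 3*x*cos(x*y) - 5*y*z + y*cos(x*y) + 5*y*cos(y*z) + 5*z*sin(y*z)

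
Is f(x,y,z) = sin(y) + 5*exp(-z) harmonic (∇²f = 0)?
No, ∇²f = -sin(y) + 5*exp(-z)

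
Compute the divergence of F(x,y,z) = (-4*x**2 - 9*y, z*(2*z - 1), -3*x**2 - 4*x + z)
1 - 8*x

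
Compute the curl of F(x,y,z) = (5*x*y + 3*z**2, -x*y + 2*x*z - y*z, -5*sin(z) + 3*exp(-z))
(-2*x + y, 6*z, -5*x - y + 2*z)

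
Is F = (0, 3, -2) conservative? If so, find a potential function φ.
Yes, F is conservative. φ = 3*y - 2*z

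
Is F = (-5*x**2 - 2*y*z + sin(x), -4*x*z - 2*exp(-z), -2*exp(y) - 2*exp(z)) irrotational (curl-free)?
No, ∇×F = (4*x - 2*exp(y) - 2*exp(-z), -2*y, -2*z)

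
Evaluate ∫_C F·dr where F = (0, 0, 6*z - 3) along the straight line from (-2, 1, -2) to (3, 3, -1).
-12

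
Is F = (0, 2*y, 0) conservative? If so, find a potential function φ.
Yes, F is conservative. φ = y**2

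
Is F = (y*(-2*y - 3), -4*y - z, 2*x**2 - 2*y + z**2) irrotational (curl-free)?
No, ∇×F = (-1, -4*x, 4*y + 3)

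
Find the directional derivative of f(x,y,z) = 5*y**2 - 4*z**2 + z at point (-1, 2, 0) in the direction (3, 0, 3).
sqrt(2)/2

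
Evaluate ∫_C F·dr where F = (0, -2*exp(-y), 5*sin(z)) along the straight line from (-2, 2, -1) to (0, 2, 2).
-5*cos(2) + 5*cos(1)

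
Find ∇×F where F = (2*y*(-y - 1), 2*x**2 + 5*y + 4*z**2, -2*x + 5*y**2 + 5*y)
(10*y - 8*z + 5, 2, 4*x + 4*y + 2)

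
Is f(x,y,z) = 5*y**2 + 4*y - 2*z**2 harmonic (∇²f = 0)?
No, ∇²f = 6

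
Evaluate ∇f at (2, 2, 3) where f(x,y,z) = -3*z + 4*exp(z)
(0, 0, -3 + 4*exp(3))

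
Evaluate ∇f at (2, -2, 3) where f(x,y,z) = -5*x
(-5, 0, 0)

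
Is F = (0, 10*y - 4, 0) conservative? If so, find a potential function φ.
Yes, F is conservative. φ = y*(5*y - 4)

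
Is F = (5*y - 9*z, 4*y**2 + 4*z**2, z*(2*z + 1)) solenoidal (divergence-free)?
No, ∇·F = 8*y + 4*z + 1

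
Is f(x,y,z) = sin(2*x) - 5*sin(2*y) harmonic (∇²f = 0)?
No, ∇²f = -4*sin(2*x) + 20*sin(2*y)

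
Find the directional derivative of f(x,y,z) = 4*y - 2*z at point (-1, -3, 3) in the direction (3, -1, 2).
-4*sqrt(14)/7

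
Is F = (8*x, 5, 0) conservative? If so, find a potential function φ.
Yes, F is conservative. φ = 4*x**2 + 5*y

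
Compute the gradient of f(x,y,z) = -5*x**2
(-10*x, 0, 0)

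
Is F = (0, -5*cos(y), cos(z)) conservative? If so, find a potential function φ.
Yes, F is conservative. φ = -5*sin(y) + sin(z)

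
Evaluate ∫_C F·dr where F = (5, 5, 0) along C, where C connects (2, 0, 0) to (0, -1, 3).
-15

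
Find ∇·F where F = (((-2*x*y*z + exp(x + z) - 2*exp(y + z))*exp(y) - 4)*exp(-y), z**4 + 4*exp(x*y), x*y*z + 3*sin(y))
x*y + 4*x*exp(x*y) - 2*y*z + exp(x + z)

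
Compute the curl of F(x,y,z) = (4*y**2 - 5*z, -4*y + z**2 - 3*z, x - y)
(2 - 2*z, -6, -8*y)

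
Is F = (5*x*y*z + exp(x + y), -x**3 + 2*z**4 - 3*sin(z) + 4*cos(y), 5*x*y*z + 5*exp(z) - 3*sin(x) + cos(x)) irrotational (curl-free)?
No, ∇×F = (5*x*z - 8*z**3 + 3*cos(z), 5*x*y - 5*y*z + sin(x) + 3*cos(x), -3*x**2 - 5*x*z - exp(x + y))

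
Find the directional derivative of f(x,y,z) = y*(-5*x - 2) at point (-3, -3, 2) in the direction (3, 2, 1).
71*sqrt(14)/14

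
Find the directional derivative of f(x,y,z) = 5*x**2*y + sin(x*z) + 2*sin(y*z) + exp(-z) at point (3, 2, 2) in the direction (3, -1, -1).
sqrt(11)*(1 + 3*exp(2)*cos(6) - 8*exp(2)*cos(4) + 135*exp(2))*exp(-2)/11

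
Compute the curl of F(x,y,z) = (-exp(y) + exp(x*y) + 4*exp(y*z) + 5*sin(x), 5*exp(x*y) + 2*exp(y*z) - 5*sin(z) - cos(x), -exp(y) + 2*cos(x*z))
(-2*y*exp(y*z) - exp(y) + 5*cos(z), 4*y*exp(y*z) + 2*z*sin(x*z), -x*exp(x*y) + 5*y*exp(x*y) - 4*z*exp(y*z) + exp(y) + sin(x))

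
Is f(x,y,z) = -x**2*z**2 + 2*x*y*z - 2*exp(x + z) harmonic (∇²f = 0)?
No, ∇²f = -2*x**2 - 2*z**2 - 4*exp(x + z)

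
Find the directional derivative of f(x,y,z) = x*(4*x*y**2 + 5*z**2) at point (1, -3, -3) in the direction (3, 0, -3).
147*sqrt(2)/2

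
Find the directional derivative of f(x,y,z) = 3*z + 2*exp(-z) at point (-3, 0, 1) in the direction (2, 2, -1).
-1 + 2*exp(-1)/3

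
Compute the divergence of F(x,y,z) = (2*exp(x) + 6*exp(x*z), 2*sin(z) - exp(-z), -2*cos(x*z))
2*x*sin(x*z) + 6*z*exp(x*z) + 2*exp(x)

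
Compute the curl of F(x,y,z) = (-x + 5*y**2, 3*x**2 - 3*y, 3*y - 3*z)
(3, 0, 6*x - 10*y)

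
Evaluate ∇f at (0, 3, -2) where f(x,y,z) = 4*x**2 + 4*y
(0, 4, 0)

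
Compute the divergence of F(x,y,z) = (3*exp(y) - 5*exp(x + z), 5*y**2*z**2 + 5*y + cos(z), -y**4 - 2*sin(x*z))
-2*x*cos(x*z) + 10*y*z**2 - 5*exp(x + z) + 5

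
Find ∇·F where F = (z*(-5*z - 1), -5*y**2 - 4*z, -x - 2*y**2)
-10*y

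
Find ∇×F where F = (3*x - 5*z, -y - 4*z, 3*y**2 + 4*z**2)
(6*y + 4, -5, 0)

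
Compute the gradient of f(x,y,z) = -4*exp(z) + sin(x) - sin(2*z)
(cos(x), 0, -4*exp(z) - 2*cos(2*z))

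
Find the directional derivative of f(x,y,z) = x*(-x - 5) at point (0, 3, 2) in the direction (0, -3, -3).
0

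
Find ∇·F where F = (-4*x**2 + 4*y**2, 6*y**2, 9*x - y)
-8*x + 12*y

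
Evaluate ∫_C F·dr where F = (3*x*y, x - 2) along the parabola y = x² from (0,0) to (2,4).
28/3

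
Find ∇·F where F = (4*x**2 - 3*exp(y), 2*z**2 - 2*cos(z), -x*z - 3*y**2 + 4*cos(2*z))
7*x - 8*sin(2*z)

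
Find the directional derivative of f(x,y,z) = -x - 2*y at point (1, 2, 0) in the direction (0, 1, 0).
-2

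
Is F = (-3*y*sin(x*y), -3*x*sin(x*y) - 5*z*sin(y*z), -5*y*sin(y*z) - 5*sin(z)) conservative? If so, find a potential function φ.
Yes, F is conservative. φ = 5*cos(z) + 3*cos(x*y) + 5*cos(y*z)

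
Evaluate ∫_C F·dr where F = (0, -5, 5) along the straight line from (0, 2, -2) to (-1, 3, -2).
-5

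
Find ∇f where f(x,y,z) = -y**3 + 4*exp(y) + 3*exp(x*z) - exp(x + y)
(3*z*exp(x*z) - exp(x + y), -3*y**2 + 4*exp(y) - exp(x + y), 3*x*exp(x*z))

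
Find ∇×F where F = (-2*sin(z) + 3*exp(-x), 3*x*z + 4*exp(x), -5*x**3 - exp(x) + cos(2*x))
(-3*x, 15*x**2 + exp(x) + 2*sin(2*x) - 2*cos(z), 3*z + 4*exp(x))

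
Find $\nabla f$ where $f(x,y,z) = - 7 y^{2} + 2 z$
(0, -14*y, 2)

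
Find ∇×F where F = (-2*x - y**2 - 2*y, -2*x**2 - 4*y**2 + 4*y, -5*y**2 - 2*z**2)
(-10*y, 0, -4*x + 2*y + 2)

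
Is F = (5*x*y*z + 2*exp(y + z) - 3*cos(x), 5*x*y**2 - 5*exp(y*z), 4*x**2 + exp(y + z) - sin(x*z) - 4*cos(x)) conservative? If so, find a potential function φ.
No, ∇×F = (5*y*exp(y*z) + exp(y + z), 5*x*y - 8*x + z*cos(x*z) + 2*exp(y + z) - 4*sin(x), -5*x*z + 5*y**2 - 2*exp(y + z)) ≠ 0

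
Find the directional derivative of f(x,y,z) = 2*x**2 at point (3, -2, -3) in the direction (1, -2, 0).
12*sqrt(5)/5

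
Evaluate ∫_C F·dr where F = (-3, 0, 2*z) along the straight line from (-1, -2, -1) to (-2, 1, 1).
3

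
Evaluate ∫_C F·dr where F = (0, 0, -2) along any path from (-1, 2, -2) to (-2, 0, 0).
-4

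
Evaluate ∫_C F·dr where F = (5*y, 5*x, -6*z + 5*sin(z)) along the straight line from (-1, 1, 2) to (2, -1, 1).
-5*cos(1) + 5*cos(2) + 4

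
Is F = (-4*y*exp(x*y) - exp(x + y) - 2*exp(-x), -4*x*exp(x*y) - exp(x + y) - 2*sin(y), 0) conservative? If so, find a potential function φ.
Yes, F is conservative. φ = -4*exp(x*y) - exp(x + y) + 2*cos(y) + 2*exp(-x)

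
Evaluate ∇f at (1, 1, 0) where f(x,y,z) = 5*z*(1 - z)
(0, 0, 5)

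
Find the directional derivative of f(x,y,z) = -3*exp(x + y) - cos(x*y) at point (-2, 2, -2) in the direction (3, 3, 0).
-3*sqrt(2)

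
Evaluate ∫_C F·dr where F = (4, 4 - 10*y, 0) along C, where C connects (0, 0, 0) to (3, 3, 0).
-21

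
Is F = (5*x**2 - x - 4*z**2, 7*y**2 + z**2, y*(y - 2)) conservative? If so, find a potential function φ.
No, ∇×F = (2*y - 2*z - 2, -8*z, 0) ≠ 0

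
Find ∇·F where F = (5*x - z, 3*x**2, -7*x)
5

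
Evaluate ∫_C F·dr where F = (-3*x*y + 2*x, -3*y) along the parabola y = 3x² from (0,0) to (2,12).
-248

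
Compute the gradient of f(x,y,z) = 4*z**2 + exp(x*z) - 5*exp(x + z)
(z*exp(x*z) - 5*exp(x + z), 0, x*exp(x*z) + 8*z - 5*exp(x + z))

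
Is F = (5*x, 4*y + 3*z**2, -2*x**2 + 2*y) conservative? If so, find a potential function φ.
No, ∇×F = (2 - 6*z, 4*x, 0) ≠ 0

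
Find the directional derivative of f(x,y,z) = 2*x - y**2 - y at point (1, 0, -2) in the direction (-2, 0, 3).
-4*sqrt(13)/13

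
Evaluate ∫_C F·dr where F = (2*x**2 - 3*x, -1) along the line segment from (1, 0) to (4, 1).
37/2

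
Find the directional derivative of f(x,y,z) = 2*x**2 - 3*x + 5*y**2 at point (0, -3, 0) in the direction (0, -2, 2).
15*sqrt(2)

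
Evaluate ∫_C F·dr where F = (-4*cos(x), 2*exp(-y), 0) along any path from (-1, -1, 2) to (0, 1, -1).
-4*sin(1) + 4*sinh(1)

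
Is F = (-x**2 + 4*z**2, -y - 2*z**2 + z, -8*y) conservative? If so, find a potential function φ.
No, ∇×F = (4*z - 9, 8*z, 0) ≠ 0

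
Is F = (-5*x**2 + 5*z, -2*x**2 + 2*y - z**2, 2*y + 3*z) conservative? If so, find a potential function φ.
No, ∇×F = (2*z + 2, 5, -4*x) ≠ 0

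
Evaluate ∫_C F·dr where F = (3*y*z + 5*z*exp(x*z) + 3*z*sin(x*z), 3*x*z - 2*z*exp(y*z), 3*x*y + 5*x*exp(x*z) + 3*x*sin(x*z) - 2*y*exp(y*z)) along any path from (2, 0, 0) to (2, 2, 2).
-3*cos(4) + 24 + 3*exp(4)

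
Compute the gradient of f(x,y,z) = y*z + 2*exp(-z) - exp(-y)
(0, z + exp(-y), y - 2*exp(-z))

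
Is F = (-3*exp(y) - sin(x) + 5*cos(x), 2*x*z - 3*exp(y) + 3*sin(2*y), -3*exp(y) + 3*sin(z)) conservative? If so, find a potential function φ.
No, ∇×F = (-2*x - 3*exp(y), 0, 2*z + 3*exp(y)) ≠ 0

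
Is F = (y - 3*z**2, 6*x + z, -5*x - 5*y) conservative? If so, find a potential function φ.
No, ∇×F = (-6, 5 - 6*z, 5) ≠ 0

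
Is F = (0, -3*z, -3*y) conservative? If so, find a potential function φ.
Yes, F is conservative. φ = -3*y*z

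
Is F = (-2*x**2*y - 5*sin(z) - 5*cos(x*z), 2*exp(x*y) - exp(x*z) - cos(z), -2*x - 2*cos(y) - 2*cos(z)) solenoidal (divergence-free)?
No, ∇·F = -4*x*y + 2*x*exp(x*y) + 5*z*sin(x*z) + 2*sin(z)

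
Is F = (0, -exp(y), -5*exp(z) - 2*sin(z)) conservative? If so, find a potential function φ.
Yes, F is conservative. φ = -exp(y) - 5*exp(z) + 2*cos(z)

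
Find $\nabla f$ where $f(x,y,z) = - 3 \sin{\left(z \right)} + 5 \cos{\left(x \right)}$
(-5*sin(x), 0, -3*cos(z))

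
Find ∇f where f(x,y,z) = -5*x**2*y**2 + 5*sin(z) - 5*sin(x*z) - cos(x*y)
(-10*x*y**2 + y*sin(x*y) - 5*z*cos(x*z), x*(-10*x*y + sin(x*y)), -5*x*cos(x*z) + 5*cos(z))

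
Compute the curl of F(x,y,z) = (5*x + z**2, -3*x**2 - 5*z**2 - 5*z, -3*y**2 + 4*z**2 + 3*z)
(-6*y + 10*z + 5, 2*z, -6*x)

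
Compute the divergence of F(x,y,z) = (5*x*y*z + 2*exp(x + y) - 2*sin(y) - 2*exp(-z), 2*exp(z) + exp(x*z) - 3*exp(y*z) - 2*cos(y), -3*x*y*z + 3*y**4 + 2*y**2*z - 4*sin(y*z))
-3*x*y + 2*y**2 + 5*y*z - 4*y*cos(y*z) - 3*z*exp(y*z) + 2*exp(x + y) + 2*sin(y)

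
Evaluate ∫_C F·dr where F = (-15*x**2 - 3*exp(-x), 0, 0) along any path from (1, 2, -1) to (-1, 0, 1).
6*sinh(1) + 10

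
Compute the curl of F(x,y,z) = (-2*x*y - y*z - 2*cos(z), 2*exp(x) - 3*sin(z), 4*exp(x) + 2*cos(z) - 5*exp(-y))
(3*cos(z) + 5*exp(-y), -y - 4*exp(x) + 2*sin(z), 2*x + z + 2*exp(x))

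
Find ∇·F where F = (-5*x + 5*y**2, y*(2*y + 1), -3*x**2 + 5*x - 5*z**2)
4*y - 10*z - 4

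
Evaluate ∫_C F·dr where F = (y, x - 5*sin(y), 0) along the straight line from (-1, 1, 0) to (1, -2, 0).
-5*cos(1) + 5*cos(2) - 1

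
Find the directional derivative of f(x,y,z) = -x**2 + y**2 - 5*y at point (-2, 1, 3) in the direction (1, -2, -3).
5*sqrt(14)/7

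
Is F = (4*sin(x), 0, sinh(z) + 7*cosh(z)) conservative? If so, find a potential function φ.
Yes, F is conservative. φ = -4*cos(x) + 7*sinh(z) + cosh(z)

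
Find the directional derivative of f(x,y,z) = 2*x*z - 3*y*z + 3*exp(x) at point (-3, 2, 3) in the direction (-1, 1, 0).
3*sqrt(2)*(-5*exp(3) - 1)*exp(-3)/2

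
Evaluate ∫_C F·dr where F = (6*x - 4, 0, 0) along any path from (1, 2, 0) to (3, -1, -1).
16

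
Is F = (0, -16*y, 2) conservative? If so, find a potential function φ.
Yes, F is conservative. φ = -8*y**2 + 2*z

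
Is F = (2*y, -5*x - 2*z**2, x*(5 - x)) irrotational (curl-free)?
No, ∇×F = (4*z, 2*x - 5, -7)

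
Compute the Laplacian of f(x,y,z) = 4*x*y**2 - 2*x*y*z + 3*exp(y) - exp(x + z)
8*x + 3*exp(y) - 2*exp(x + z)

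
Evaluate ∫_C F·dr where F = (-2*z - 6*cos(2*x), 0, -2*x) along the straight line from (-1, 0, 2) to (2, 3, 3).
-16 - 3*sin(2) - 3*sin(4)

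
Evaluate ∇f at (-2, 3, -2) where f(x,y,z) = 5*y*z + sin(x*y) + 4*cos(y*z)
(3*cos(6), -10 - 2*cos(6) - 8*sin(6), 12*sin(6) + 15)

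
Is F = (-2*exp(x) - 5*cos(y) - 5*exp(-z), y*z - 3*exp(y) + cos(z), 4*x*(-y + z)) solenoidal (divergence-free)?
No, ∇·F = 4*x + z - 2*exp(x) - 3*exp(y)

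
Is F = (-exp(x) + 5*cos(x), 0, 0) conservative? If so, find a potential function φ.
Yes, F is conservative. φ = -exp(x) + 5*sin(x)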